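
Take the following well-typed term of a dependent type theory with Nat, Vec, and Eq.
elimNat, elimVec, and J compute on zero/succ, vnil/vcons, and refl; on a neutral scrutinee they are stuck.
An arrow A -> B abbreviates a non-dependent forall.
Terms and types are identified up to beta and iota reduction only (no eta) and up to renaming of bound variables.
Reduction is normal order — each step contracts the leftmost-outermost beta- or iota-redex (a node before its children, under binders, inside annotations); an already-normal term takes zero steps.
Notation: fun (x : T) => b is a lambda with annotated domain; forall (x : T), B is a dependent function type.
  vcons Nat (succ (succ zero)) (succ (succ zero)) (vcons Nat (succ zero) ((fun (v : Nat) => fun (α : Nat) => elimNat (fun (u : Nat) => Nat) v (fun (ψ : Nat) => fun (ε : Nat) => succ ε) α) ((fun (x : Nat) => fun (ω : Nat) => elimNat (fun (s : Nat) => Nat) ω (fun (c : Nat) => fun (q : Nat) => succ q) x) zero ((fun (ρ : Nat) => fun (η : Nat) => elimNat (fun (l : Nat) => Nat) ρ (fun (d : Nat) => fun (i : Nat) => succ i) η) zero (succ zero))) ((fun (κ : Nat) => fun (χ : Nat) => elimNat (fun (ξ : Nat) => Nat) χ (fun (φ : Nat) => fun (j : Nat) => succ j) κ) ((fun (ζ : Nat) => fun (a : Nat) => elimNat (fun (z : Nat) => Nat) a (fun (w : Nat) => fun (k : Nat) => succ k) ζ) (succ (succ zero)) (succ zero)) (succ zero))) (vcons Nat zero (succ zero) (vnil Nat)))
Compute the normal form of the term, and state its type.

resulting normal form:
  vcons Nat (succ (succ zero)) (succ (succ zero)) (vcons Nat (succ zero) (succ (succ (succ (succ (succ zero))))) (vcons Nat zero (succ zero) (vnil Nat)))
type:
  Vec Nat (succ (succ (succ zero)))
observation: the leftmost-outermost redex is a beta-redex, and normalization takes 45 steps.


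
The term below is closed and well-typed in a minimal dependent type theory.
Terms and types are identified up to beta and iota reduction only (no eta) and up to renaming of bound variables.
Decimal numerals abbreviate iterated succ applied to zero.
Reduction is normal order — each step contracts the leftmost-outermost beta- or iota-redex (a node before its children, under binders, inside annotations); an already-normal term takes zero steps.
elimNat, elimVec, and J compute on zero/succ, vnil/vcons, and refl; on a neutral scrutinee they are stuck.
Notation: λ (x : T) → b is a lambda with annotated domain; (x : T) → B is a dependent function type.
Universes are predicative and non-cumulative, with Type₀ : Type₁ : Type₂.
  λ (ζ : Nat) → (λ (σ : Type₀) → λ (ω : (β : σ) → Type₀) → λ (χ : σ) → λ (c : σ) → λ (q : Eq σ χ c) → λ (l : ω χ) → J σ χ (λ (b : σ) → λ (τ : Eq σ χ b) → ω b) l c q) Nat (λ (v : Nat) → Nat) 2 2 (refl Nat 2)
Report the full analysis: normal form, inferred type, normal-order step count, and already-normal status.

reduced normal form:
  λ (ζ : Nat) → λ (σ : Nat) → σ
type:
  (ζ : Nat) → (σ : Nat) → Nat
steps to reach normal form (normal order): 7
term was already normal: no
first redex: a beta-redex


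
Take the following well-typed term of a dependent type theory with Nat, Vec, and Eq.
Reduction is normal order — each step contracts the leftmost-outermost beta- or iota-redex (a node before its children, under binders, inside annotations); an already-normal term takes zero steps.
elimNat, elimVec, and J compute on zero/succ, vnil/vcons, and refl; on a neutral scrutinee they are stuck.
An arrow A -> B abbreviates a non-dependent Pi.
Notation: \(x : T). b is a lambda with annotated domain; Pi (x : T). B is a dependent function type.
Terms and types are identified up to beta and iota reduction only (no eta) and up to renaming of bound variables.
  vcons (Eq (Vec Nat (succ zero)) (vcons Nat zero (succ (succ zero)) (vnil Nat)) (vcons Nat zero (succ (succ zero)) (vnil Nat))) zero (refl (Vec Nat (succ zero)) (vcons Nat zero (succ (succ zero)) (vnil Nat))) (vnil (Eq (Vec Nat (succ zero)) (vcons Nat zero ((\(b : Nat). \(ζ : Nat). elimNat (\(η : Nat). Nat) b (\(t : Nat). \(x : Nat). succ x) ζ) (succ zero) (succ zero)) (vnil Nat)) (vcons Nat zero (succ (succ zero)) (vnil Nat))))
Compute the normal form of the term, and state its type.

resulting normal form:
  vcons (Eq (Vec Nat (succ zero)) (vcons Nat zero (succ (succ zero)) (vnil Nat)) (vcons Nat zero (succ (succ zero)) (vnil Nat))) zero (refl (Vec Nat (succ zero)) (vcons Nat zero (succ (succ zero)) (vnil Nat))) (vnil (Eq (Vec Nat (succ zero)) (vcons Nat zero (succ (succ zero)) (vnil Nat)) (vcons Nat zero (succ (succ zero)) (vnil Nat))))
inferred type:
  Vec (Eq (Vec Nat (succ zero)) (vcons Nat zero (succ (succ zero)) (vnil Nat)) (vcons Nat zero (succ (succ zero)) (vnil Nat))) (succ zero)


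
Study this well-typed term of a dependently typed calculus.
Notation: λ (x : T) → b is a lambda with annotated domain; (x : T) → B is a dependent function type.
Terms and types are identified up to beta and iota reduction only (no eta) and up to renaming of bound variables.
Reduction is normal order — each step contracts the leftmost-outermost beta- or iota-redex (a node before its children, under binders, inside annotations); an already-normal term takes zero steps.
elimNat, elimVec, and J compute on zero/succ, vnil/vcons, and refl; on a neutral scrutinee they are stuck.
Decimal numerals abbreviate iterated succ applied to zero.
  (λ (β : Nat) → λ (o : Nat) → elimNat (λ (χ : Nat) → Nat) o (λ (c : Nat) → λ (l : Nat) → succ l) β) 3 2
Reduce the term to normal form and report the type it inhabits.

normal form:
  5
the term's type:
  Nat


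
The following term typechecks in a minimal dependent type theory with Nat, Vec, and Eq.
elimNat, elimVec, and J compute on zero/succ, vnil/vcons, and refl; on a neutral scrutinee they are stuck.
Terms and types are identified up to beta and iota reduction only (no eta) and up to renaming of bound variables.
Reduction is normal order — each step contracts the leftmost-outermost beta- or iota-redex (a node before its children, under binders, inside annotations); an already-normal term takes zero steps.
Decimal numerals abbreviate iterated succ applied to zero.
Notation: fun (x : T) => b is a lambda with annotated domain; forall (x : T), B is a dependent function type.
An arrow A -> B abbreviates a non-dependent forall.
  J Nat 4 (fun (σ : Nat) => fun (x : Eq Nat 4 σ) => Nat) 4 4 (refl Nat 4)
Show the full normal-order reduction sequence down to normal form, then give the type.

reduction (normal order):
  J Nat 4 (fun (σ : Nat) => fun (x : Eq Nat 4 σ) => Nat) 4 4 (refl Nat 4)
  ~> 4
inferred type:
  Nat


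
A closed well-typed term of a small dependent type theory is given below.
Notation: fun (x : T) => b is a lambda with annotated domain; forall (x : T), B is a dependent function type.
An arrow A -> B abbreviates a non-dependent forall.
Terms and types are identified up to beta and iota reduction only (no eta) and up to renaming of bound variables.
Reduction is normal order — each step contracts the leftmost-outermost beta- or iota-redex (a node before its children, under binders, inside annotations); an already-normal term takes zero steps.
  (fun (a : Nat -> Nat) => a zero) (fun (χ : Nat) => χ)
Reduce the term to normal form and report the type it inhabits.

reduced normal form:
  zero
the term's type:
  Nat
observation: normalization takes exactly 2 steps under the normal-order strategy.


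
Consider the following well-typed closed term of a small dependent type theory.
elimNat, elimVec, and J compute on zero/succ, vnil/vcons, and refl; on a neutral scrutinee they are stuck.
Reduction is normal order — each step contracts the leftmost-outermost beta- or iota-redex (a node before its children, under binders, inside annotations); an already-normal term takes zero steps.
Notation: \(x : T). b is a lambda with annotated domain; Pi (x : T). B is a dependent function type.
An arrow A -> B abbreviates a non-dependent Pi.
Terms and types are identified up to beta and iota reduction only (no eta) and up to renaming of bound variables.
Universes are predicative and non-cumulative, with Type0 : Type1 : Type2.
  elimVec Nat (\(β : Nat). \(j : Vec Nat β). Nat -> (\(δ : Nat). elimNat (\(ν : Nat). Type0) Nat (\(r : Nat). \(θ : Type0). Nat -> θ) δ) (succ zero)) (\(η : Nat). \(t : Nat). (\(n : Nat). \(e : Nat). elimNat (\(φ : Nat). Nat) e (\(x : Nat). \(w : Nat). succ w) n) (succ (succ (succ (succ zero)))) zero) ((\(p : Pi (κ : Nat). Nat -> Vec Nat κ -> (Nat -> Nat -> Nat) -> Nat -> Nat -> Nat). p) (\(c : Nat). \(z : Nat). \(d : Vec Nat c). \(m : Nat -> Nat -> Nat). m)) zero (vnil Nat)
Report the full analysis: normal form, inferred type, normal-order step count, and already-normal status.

reduced normal form:
  \(β : Nat). \(j : Nat). succ (succ (succ (succ zero)))
inferred type:
  Nat -> Nat -> Nat
normal-order step count: 16
already normal: no
first redex: an elimVec iota-redex


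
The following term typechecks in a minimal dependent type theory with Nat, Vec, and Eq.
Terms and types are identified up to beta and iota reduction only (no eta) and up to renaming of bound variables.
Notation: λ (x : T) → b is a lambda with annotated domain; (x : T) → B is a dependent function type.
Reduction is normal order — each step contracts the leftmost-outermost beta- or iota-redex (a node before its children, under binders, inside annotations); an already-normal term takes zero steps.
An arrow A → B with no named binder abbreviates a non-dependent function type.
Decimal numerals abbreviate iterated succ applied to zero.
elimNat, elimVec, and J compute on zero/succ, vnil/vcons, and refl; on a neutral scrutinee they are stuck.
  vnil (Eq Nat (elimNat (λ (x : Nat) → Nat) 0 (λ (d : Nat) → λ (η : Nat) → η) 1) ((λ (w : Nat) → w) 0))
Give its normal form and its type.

normal form:
  vnil (Eq Nat 0 0)
inferred type:
  Vec (Eq Nat 0 0) 0


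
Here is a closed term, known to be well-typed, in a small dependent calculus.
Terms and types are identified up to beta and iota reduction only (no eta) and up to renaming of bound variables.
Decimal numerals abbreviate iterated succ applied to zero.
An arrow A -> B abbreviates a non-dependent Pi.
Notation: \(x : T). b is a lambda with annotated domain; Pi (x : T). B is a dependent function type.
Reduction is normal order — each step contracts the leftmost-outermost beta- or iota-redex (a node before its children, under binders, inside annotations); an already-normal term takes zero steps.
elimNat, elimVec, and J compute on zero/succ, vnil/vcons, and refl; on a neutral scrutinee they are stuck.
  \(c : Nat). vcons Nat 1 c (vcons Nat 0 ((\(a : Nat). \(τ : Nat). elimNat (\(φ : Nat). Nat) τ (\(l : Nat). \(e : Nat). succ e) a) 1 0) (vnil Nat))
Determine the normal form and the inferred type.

resulting normal form:
  \(c : Nat). vcons Nat 1 c (vcons Nat 0 1 (vnil Nat))
the term's type:
  Nat -> Vec Nat 2
observation: normalization takes exactly 6 steps under the normal-order strategy.


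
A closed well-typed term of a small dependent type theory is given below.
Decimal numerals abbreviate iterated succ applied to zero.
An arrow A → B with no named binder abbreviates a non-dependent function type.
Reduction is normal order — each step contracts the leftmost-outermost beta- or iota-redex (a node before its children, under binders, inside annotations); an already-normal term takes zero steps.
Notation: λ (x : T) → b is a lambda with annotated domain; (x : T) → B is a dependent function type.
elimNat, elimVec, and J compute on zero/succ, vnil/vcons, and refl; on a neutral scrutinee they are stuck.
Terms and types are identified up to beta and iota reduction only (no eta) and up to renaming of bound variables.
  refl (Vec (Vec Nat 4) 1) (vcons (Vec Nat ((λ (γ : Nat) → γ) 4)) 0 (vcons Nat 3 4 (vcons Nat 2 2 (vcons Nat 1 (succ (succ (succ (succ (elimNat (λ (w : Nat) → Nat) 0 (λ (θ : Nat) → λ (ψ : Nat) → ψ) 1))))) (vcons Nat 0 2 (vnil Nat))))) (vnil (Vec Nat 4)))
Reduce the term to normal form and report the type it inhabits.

resulting normal form:
  refl (Vec (Vec Nat 4) 1) (vcons (Vec Nat 4) 0 (vcons Nat 3 4 (vcons Nat 2 2 (vcons Nat 1 4 (vcons Nat 0 2 (vnil Nat))))) (vnil (Vec Nat 4)))
the term's type:
  Eq (Vec (Vec Nat 4) 1) (vcons (Vec Nat 4) 0 (vcons Nat 3 4 (vcons Nat 2 2 (vcons Nat 1 4 (vcons Nat 0 2 (vnil Nat))))) (vnil (Vec Nat 4))) (vcons (Vec Nat 4) 0 (vcons Nat 3 4 (vcons Nat 2 2 (vcons Nat 1 4 (vcons Nat 0 2 (vnil Nat))))) (vnil (Vec Nat 4)))
observation: the first redex contracted is a beta-redex; the normal form is reached in 5 normal-order steps.


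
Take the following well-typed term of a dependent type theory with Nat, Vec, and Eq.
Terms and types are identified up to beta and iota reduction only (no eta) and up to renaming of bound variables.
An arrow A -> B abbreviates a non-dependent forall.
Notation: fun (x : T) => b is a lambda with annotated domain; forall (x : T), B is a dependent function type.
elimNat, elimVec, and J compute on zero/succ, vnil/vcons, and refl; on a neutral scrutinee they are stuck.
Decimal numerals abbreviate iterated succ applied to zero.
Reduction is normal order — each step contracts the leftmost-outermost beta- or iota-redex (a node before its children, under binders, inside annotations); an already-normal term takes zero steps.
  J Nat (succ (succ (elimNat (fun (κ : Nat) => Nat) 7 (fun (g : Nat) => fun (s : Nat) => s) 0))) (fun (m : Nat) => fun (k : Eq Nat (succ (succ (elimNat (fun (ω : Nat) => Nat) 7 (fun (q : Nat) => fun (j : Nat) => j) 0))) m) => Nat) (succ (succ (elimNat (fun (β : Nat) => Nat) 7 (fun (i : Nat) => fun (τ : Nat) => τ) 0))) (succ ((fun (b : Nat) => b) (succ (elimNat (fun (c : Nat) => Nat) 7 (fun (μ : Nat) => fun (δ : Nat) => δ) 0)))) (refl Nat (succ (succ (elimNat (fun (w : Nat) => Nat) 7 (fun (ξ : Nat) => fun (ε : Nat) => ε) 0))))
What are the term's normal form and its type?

resulting normal form:
  9
inferred type:
  Nat


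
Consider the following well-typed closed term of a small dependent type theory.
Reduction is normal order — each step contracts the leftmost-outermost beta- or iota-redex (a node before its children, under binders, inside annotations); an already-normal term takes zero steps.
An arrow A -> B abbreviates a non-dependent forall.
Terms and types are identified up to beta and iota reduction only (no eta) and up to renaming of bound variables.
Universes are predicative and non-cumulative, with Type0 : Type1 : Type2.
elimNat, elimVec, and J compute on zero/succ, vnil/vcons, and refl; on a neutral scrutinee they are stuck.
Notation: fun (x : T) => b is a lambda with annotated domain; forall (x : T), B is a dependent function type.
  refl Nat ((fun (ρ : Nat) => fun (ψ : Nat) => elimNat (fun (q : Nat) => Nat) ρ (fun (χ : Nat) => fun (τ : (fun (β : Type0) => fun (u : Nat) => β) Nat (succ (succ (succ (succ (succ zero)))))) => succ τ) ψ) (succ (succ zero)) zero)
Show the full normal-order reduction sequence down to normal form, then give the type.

normal-order reduction sequence:
  refl Nat ((fun (ρ : Nat) => fun (ψ : Nat) => elimNat (fun (q : Nat) => Nat) ρ (fun (χ : Nat) => fun (τ : (fun (β : Type0) => fun (u : Nat) => β) Nat (succ (succ (succ (succ (succ zero)))))) => succ τ) ψ) (succ (succ zero)) zero)
  ~> refl Nat ((fun (ρ : Nat) => elimNat (fun (ψ : Nat) => Nat) (succ (succ zero)) (fun (q : Nat) => fun (χ : (fun (τ : Type0) => fun (β : Nat) => τ) Nat (succ (succ (succ (succ (succ zero)))))) => succ χ) ρ) zero)
  ~> refl Nat (elimNat (fun (ρ : Nat) => Nat) (succ (succ zero)) (fun (ψ : Nat) => fun (q : (fun (χ : Type0) => fun (τ : Nat) => χ) Nat (succ (succ (succ (succ (succ zero)))))) => succ q) zero)
  ~> refl Nat (succ (succ zero))
inferred type:
  Eq Nat (succ (succ zero)) (succ (succ zero))


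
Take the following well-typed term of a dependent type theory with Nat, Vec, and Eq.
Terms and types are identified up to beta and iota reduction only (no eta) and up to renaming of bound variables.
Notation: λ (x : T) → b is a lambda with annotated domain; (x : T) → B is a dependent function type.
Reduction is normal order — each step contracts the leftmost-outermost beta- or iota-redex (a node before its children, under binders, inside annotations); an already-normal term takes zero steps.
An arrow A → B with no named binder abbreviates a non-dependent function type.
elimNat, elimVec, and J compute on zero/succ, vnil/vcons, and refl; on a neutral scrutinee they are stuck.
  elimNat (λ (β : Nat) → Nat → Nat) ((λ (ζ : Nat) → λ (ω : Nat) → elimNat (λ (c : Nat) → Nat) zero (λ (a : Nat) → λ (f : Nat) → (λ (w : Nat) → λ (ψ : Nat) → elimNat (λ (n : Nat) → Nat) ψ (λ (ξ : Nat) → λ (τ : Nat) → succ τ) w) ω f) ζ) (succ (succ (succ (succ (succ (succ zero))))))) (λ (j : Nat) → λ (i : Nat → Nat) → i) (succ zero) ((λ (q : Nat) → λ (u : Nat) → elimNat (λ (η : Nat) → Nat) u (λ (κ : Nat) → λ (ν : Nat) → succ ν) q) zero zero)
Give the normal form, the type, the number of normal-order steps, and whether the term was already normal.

normal form:
  zero
type:
  Nat
reduction steps (normal order): 61
already normal: no
first redex: an elimNat iota-redex


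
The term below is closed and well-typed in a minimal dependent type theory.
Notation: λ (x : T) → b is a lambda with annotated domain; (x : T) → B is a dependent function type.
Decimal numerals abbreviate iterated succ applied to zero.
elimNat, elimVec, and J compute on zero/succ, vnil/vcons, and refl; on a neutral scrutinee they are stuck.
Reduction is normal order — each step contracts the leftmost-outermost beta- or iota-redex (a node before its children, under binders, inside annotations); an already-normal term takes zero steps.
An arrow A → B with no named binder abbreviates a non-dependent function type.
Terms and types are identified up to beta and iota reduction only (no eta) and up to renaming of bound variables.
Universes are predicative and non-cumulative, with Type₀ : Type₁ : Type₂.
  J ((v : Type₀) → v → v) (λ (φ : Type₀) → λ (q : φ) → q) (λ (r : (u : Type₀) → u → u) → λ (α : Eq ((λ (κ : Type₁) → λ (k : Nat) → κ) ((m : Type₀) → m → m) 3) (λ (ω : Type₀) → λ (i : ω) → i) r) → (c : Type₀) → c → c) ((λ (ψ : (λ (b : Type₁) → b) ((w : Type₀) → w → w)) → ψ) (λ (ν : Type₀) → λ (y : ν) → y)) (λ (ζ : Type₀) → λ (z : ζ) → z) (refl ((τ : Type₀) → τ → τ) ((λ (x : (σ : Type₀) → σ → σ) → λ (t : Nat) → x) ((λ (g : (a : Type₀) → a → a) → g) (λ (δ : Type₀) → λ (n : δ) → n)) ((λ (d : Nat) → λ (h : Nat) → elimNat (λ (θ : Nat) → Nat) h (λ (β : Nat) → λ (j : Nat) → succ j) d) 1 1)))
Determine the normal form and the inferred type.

normal form:
  λ (v : Type₀) → λ (φ : v) → φ
the term's type:
  (v : Type₀) → v → v
observation: the term reaches its normal form after 2 normal-order steps.


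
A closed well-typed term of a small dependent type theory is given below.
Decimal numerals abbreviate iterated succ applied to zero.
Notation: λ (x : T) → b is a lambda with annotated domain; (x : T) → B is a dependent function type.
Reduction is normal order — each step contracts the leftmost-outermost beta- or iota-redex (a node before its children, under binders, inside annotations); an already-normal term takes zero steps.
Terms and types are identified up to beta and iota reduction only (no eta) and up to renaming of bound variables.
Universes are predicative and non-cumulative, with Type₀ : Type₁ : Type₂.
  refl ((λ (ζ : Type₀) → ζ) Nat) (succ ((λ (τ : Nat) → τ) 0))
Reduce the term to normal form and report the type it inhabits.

reduced normal form:
  refl Nat 1
inferred type:
  Eq Nat 1 1


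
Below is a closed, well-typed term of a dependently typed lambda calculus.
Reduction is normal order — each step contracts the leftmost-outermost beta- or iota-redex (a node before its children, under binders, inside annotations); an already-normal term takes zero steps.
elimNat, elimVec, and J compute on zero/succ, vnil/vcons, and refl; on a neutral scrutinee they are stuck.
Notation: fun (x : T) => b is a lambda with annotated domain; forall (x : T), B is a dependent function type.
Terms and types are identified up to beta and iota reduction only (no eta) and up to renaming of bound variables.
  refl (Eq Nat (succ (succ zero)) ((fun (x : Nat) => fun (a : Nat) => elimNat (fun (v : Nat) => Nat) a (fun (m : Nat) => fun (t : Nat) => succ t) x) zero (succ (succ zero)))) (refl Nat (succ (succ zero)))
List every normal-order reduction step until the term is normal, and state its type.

normal-order reduction:
  refl (Eq Nat (succ (succ zero)) ((fun (x : Nat) => fun (a : Nat) => elimNat (fun (v : Nat) => Nat) a (fun (m : Nat) => fun (t : Nat) => succ t) x) zero (succ (succ zero)))) (refl Nat (succ (succ zero)))
  ~> refl (Eq Nat (succ (succ zero)) ((fun (x : Nat) => elimNat (fun (a : Nat) => Nat) x (fun (v : Nat) => fun (m : Nat) => succ m) zero) (succ (succ zero)))) (refl Nat (succ (succ zero)))
  ~> refl (Eq Nat (succ (succ zero)) (elimNat (fun (x : Nat) => Nat) (succ (succ zero)) (fun (a : Nat) => fun (v : Nat) => succ v) zero)) (refl Nat (succ (succ zero)))
  ~> refl (Eq Nat (succ (succ zero)) (succ (succ zero))) (refl Nat (succ (succ zero)))
type:
  Eq (Eq Nat (succ (succ zero)) (succ (succ zero))) (refl Nat (succ (succ zero))) (refl Nat (succ (succ zero)))


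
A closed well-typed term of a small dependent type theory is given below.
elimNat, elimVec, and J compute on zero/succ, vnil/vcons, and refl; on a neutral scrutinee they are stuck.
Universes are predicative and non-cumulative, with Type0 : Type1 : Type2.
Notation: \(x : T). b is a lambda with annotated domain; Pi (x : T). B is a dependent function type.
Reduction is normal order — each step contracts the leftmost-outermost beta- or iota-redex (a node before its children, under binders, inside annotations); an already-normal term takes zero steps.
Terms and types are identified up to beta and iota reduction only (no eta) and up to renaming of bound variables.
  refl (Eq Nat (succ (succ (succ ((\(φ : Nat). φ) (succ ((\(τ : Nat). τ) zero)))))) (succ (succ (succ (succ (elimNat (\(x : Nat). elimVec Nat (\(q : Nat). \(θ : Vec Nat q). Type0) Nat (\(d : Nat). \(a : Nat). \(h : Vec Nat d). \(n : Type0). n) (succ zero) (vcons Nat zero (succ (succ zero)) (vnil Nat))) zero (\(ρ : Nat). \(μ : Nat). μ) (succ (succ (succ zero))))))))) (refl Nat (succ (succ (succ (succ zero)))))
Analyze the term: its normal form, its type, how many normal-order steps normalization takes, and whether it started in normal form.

normal form:
  refl (Eq Nat (succ (succ (succ (succ zero)))) (succ (succ (succ (succ zero))))) (refl Nat (succ (succ (succ (succ zero)))))
the term's type:
  Eq (Eq Nat (succ (succ (succ (succ zero)))) (succ (succ (succ (succ zero))))) (refl Nat (succ (succ (succ (succ zero))))) (refl Nat (succ (succ (succ (succ zero)))))
normal-order step count: 12
started in normal form: no
first contracted redex: a beta-redex


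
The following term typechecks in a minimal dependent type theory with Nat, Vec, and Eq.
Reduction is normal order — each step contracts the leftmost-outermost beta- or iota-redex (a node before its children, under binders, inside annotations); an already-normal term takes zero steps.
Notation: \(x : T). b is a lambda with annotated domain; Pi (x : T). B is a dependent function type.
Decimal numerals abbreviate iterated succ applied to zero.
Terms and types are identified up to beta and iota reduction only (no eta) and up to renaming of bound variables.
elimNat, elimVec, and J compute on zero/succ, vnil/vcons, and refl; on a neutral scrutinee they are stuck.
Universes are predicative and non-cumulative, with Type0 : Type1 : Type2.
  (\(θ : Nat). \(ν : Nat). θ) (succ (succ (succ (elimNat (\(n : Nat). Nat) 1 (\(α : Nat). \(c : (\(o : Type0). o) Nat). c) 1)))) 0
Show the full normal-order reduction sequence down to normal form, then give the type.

normal-order reduction:
  (\(θ : Nat). \(ν : Nat). θ) (succ (succ (succ (elimNat (\(n : Nat). Nat) 1 (\(α : Nat). \(c : (\(o : Type0). o) Nat). c) 1)))) 0
  ~> (\(θ : Nat). succ (succ (succ (elimNat (\(ν : Nat). Nat) 1 (\(n : Nat). \(α : (\(c : Type0). c) Nat). α) 1)))) 0
  ~> succ (succ (succ (elimNat (\(θ : Nat). Nat) 1 (\(ν : Nat). \(n : (\(α : Type0). α) Nat). n) 1)))
  ~> succ (succ (succ ((\(θ : Nat). \(ν : (\(n : Type0). n) Nat). ν) 0 (elimNat (\(α : Nat). Nat) 1 (\(c : Nat). \(o : (\(ε : Type0). ε) Nat). o) 0))))
  ~> succ (succ (succ ((\(θ : (\(ν : Type0). ν) Nat). θ) (elimNat (\(n : Nat). Nat) 1 (\(α : Nat). \(c : (\(o : Type0). o) Nat). c) 0))))
  ~> succ (succ (succ (elimNat (\(θ : Nat). Nat) 1 (\(ν : Nat). \(n : (\(α : Type0). α) Nat). n) 0)))
  ~> 4
inferred type:
  Nat


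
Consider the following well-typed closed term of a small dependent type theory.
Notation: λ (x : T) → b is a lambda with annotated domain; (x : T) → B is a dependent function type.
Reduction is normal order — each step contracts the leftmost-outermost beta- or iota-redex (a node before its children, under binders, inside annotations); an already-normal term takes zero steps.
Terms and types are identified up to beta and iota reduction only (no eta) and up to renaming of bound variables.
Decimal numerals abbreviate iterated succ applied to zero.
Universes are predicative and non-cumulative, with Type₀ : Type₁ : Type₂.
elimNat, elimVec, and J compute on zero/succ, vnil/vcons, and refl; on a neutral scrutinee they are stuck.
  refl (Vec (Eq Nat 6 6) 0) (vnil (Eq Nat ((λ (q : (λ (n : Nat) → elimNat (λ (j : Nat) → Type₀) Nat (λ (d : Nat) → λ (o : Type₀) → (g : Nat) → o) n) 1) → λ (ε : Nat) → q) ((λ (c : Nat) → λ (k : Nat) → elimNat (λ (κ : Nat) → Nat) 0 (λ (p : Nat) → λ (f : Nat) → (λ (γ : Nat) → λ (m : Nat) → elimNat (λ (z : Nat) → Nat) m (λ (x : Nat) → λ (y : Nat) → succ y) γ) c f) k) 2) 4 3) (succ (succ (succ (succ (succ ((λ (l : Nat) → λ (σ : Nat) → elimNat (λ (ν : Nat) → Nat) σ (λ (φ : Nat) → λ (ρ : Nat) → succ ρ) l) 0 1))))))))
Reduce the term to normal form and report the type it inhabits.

normal form:
  refl (Vec (Eq Nat 6 6) 0) (vnil (Eq Nat 6 6))
the term's type:
  Eq (Vec (Eq Nat 6 6) 0) (vnil (Eq Nat 6 6)) (vnil (Eq Nat 6 6))
observation: normalization takes exactly 44 steps under the normal-order strategy.


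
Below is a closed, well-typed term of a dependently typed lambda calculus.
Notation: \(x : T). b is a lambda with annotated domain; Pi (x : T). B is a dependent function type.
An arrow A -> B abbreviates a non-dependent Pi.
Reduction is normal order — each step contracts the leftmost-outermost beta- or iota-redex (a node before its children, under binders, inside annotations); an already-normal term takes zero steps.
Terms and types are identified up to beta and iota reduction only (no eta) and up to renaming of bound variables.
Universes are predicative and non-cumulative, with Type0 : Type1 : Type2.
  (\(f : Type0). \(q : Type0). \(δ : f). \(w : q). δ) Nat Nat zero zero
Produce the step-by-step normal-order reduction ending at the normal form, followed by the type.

normal-order reduction:
  (\(f : Type0). \(q : Type0). \(δ : f). \(w : q). δ) Nat Nat zero zero
  ~> (\(f : Type0). \(q : Nat). \(δ : f). q) Nat zero zero
  ~> (\(f : Nat). \(q : Nat). f) zero zero
  ~> (\(f : Nat). zero) zero
  ~> zero
the term's type:
  Nat


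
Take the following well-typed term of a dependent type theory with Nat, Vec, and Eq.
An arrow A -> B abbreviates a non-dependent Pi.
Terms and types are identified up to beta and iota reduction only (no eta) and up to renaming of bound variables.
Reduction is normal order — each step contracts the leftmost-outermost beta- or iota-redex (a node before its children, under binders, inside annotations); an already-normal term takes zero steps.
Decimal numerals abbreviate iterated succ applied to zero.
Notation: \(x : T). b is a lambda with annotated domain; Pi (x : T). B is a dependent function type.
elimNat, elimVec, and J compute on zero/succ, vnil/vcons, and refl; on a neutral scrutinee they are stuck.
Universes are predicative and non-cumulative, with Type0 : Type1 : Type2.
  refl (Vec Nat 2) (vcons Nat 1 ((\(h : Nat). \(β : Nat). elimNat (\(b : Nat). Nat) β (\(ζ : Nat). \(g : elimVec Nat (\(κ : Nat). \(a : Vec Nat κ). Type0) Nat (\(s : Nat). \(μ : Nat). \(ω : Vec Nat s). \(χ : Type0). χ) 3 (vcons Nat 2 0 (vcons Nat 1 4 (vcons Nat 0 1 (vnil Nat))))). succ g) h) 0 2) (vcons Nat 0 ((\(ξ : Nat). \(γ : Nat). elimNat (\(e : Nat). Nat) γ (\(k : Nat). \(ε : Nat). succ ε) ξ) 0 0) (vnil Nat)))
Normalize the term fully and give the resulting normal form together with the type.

normal form:
  refl (Vec Nat 2) (vcons Nat 1 2 (vcons Nat 0 0 (vnil Nat)))
type:
  Eq (Vec Nat 2) (vcons Nat 1 2 (vcons Nat 0 0 (vnil Nat))) (vcons Nat 1 2 (vcons Nat 0 0 (vnil Nat)))
observation: 6 normal-order steps normalize the term, beginning with a beta-redex.


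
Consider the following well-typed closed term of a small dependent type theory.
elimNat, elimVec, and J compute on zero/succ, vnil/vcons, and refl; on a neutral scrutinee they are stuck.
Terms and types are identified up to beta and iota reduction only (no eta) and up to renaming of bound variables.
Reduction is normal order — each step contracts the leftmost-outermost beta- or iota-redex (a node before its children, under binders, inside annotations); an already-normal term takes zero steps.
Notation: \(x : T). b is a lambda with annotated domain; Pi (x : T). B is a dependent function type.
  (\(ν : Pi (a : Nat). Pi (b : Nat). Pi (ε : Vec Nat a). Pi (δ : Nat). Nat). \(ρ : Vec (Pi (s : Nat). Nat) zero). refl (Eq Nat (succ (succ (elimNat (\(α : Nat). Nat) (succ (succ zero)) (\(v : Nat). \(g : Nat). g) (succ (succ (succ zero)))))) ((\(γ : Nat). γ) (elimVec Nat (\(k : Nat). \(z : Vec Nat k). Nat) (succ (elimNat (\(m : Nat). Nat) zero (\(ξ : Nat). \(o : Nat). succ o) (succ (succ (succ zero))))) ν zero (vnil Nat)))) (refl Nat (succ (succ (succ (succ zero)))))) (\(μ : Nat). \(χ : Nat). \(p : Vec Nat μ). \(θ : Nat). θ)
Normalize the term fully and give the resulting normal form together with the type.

reduced normal form:
  \(ν : Vec (Pi (a : Nat). Nat) zero). refl (Eq Nat (succ (succ (succ (succ zero)))) (succ (succ (succ (succ zero))))) (refl Nat (succ (succ (succ (succ zero)))))
type:
  Pi (ν : Vec (Pi (a : Nat). Nat) zero). Eq (Eq Nat (succ (succ (succ (succ zero)))) (succ (succ (succ (succ zero))))) (refl Nat (succ (succ (succ (succ zero))))) (refl Nat (succ (succ (succ (succ zero)))))
observation: reduction starts at a beta-redex, and 23 normal-order steps reach the normal form.


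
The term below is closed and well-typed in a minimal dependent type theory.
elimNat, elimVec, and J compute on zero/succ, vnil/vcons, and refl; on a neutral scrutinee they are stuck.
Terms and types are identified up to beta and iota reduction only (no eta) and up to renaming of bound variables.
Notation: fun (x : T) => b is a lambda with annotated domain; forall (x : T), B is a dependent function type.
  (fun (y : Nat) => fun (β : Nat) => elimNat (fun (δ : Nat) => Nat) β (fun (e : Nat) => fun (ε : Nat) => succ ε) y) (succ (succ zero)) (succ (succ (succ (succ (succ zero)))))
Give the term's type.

type:
  Nat


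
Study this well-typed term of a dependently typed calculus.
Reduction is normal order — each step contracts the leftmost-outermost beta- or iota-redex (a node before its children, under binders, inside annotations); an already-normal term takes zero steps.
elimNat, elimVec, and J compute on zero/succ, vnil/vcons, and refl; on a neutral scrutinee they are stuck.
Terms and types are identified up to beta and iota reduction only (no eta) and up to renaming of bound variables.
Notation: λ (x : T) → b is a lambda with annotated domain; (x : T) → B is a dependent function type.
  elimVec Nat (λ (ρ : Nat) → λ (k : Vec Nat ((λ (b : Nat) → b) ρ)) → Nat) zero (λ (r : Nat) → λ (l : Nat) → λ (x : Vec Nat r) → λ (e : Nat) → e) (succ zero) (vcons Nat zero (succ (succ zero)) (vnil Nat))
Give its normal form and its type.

resulting normal form:
  zero
the term's type:
  Nat
observation: contracting an elimVec iota-redex first, the term normalizes in 6 steps.


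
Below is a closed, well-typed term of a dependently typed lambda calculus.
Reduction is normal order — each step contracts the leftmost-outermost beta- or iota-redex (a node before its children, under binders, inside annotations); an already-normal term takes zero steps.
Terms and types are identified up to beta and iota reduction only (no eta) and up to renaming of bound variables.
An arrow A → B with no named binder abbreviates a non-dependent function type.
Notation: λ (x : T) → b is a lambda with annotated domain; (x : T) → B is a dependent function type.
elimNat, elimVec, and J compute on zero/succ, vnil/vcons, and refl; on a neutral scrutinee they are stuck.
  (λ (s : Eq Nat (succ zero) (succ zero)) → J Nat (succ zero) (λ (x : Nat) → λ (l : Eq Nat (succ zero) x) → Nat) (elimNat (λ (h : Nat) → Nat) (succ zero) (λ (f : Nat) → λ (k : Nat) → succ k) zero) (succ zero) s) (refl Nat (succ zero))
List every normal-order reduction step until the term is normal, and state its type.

reduction (normal order):
  (λ (s : Eq Nat (succ zero) (succ zero)) → J Nat (succ zero) (λ (x : Nat) → λ (l : Eq Nat (succ zero) x) → Nat) (elimNat (λ (h : Nat) → Nat) (succ zero) (λ (f : Nat) → λ (k : Nat) → succ k) zero) (succ zero) s) (refl Nat (succ zero))
  ~> J Nat (succ zero) (λ (s : Nat) → λ (x : Eq Nat (succ zero) s) → Nat) (elimNat (λ (l : Nat) → Nat) (succ zero) (λ (h : Nat) → λ (f : Nat) → succ f) zero) (succ zero) (refl Nat (succ zero))
  ~> elimNat (λ (s : Nat) → Nat) (succ zero) (λ (x : Nat) → λ (l : Nat) → succ l) zero
  ~> succ zero
the term's type:
  Nat


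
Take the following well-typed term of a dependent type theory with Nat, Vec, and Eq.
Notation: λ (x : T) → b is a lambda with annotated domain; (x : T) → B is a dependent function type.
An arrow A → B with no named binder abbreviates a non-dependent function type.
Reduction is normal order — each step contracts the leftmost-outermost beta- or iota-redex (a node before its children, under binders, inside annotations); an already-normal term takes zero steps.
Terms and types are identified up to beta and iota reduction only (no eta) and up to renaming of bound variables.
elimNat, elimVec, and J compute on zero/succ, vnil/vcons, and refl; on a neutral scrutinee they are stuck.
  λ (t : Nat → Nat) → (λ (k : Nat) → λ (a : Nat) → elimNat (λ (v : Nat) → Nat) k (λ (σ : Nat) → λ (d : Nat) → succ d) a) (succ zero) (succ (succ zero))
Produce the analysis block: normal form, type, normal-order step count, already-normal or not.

resulting normal form:
  λ (t : Nat → Nat) → succ (succ (succ zero))
inferred type:
  (Nat → Nat) → Nat
normal-order step count: 9
term was already normal: no
first redex: a beta-redex


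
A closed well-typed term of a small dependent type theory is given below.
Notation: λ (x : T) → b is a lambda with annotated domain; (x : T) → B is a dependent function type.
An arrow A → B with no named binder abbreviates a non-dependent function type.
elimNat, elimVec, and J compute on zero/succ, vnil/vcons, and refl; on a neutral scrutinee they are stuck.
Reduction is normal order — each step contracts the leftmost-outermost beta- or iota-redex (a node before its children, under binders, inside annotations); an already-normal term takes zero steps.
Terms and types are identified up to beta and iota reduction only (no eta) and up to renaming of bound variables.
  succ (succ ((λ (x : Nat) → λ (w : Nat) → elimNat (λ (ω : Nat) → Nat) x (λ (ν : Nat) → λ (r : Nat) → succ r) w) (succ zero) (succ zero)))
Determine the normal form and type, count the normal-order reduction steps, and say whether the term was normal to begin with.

resulting normal form:
  succ (succ (succ (succ zero)))
inferred type:
  Nat
normal-order step count: 6
started in normal form: no
first redex: a beta-redex


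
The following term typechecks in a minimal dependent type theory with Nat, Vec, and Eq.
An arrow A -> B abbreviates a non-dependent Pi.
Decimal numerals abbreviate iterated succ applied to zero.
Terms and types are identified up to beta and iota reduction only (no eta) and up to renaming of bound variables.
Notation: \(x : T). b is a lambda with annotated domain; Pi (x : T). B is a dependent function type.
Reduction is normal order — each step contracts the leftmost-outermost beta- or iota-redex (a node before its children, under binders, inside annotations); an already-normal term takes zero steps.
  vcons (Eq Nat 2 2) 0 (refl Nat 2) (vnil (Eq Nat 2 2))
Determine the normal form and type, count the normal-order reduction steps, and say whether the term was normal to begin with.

resulting normal form:
  vcons (Eq Nat 2 2) 0 (refl Nat 2) (vnil (Eq Nat 2 2))
type:
  Vec (Eq Nat 2 2) 1
steps to reach normal form (normal order): 0
term was already normal: yes


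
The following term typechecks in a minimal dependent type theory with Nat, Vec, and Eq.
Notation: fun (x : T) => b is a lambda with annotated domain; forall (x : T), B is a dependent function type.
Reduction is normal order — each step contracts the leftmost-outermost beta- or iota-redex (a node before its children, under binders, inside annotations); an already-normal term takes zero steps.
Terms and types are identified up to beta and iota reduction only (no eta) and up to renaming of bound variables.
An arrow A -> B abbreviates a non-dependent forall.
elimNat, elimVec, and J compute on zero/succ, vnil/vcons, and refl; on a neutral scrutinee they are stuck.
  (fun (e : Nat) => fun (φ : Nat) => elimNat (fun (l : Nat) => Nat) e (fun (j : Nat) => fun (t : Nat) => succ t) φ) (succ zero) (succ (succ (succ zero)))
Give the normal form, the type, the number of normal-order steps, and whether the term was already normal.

resulting normal form:
  succ (succ (succ (succ zero)))
type:
  Nat
normal-order step count: 12
started in normal form: no
first redex: a beta-redex


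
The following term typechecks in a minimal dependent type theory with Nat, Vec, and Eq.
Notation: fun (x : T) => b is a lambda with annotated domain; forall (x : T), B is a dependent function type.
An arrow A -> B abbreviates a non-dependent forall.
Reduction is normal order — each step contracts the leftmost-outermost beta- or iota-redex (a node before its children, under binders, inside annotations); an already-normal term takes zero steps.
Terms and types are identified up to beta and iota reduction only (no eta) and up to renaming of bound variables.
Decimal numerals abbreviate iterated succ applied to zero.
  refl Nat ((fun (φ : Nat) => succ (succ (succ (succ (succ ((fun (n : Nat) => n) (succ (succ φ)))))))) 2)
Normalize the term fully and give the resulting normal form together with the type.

reduced normal form:
  refl Nat 9
the term's type:
  Eq Nat 9 9


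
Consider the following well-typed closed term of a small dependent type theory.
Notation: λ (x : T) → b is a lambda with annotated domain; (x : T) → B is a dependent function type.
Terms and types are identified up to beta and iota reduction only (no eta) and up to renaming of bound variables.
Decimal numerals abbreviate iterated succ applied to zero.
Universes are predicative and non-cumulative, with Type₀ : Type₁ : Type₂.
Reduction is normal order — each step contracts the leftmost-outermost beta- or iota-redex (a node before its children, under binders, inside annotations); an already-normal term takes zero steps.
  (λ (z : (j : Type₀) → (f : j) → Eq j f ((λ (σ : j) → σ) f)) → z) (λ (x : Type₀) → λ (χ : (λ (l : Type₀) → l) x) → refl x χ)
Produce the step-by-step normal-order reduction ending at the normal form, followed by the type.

normal-order reduction sequence:
  (λ (z : (j : Type₀) → (f : j) → Eq j f ((λ (σ : j) → σ) f)) → z) (λ (x : Type₀) → λ (χ : (λ (l : Type₀) → l) x) → refl x χ)
  ~> λ (z : Type₀) → λ (j : (λ (f : Type₀) → f) z) → refl z j
  ~> λ (z : Type₀) → λ (j : z) → refl z j
the term's type:
  (z : Type₀) → (j : z) → Eq z j j
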